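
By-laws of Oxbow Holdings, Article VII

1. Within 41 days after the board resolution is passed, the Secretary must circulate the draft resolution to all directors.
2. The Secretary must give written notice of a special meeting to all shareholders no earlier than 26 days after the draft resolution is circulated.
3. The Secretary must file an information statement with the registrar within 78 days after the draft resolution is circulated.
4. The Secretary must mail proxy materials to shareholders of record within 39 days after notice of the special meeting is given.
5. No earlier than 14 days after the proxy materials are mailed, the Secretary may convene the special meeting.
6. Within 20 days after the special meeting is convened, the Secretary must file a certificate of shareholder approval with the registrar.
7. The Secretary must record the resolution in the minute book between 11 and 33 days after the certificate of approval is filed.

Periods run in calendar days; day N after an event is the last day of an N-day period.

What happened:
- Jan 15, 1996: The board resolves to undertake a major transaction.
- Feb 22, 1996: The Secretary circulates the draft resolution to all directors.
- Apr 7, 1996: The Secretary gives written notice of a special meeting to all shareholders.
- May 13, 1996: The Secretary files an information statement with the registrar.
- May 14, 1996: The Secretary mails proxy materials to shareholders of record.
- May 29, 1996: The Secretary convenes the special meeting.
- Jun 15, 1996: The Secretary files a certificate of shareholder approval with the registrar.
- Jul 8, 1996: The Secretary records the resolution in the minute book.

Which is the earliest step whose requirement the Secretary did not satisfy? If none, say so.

Step 1: 41 days after Jan 15, 1996 (when the board resolution is passed) is Feb 25, 1996; done Feb 22, 1996 — timely.
Step 2: the earliest permitted date is 26 days after Feb 22, 1996 (when the draft resolution is circulated), i.e. Mar 19, 1996; done Apr 7, 1996 — permitted.
Step 3: 78 days after Feb 22, 1996 (when the draft resolution is circulated) is May 10, 1996; done May 13, 1996 — 3 days late.
The analysis stops there.

Step 3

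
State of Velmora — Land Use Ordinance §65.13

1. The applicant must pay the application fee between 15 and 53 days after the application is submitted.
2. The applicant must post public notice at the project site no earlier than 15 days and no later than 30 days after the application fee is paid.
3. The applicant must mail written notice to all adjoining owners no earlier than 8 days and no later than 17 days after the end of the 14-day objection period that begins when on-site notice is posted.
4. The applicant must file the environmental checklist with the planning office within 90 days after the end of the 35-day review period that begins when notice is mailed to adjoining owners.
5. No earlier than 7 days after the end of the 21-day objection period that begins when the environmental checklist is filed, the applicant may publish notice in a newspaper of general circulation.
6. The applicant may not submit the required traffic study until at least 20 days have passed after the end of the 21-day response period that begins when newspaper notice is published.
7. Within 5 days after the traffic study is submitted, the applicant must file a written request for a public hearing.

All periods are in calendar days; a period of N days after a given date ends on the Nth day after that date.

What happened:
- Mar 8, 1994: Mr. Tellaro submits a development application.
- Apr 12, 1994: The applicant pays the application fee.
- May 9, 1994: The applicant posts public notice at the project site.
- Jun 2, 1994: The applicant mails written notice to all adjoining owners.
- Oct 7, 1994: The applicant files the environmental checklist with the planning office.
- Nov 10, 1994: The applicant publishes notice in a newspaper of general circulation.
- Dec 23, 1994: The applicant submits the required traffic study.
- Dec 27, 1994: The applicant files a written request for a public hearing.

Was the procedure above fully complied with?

Step 1: the window is 15–53 days after Mar 8, 1994 (when the application is submitted), so Mar 23, 1994 through Apr 30, 1994; done Apr 12, 1994 — within the window.
Step 2: the window is 15–30 days after Apr 12, 1994 (when the application fee is paid), so Apr 27, 1994 through May 12, 1994; done May 9, 1994, which is between those dates.
Step 3: the window is 8–17 days after May 23, 1994 (end of the 14-day objection period, which began when on-site notice is posted on May 9, 1994), so May 31, 1994 through Jun 9, 1994; Jun 2, 1994 falls inside that range.
Step 4: 90 days after Jul 7, 1994 (end of the 35-day review period, which began when notice is mailed to adjoining owners on Jun 2, 1994) is Oct 5, 1994; Oct 7, 1994 misses that deadline by 2 days.
The procedure was therefore not followed at step 4.

No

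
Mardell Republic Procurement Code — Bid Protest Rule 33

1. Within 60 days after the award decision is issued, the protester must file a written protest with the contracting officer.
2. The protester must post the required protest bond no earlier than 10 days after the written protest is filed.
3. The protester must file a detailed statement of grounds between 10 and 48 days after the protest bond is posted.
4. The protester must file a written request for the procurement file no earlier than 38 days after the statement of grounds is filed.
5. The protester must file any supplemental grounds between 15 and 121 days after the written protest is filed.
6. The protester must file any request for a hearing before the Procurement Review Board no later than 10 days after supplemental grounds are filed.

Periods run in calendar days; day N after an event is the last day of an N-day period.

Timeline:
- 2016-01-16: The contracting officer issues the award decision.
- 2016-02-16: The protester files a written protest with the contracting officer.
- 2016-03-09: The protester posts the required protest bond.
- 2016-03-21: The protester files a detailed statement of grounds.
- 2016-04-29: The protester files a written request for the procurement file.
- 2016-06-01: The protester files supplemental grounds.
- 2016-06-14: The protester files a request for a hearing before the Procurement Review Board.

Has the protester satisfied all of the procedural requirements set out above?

No

Step 1: 60 days after 2016-01-16 (when the award decision is issued) is 2016-03-16; completed 2016-02-16, before the deadline.
Step 2: the earliest permitted date is 10 days after 2016-02-16 (when the written protest is filed), i.e. 2016-02-26; 2016-03-09 is on or after that date.
Step 3: the window is 10–48 days after 2016-03-09 (when the protest bond is posted), so 2016-03-19 through 2016-04-26; 2016-03-21 falls inside that range.
Step 4: the earliest permitted date is 38 days after 2016-03-21 (when the statement of grounds is filed), i.e. 2016-04-28; done 2016-04-29, after the minimum wait.
Step 5: the window is 15–121 days after 2016-02-16 (when the written protest is filed), so 2016-03-02 through 2016-06-16; 2016-06-01 falls inside that range.
Step 6: 10 days after 2016-06-01 (when supplemental grounds are filed) is 2016-06-11; done 2016-06-14 — 3 days late.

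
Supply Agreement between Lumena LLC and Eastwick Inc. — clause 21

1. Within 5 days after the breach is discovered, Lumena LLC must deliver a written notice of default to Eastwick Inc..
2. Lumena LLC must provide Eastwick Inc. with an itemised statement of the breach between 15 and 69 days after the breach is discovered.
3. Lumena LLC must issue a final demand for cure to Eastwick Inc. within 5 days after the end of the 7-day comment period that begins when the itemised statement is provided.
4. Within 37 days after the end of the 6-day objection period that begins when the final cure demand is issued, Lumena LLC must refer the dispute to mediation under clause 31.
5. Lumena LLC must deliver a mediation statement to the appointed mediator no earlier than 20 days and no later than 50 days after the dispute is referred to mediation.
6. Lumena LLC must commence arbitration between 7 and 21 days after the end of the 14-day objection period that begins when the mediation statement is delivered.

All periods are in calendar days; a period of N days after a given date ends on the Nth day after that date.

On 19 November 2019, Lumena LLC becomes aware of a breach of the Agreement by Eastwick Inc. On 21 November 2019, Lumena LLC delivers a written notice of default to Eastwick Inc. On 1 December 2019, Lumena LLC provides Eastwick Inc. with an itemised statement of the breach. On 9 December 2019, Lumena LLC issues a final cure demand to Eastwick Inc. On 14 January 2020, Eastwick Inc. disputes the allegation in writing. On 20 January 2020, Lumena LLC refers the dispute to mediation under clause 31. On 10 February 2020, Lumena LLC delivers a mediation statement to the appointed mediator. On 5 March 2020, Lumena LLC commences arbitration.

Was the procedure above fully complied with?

Step 1: 5 days after 19 November 2019 (when the breach is discovered) is 24 November 2019; done 21 November 2019 — timely.
Step 2: the window is 15–69 days after 19 November 2019 (when the breach is discovered), so 4 December 2019 through 27 January 2020; 1 December 2019 is 3 days too early.
That is the first point of non-compliance.

No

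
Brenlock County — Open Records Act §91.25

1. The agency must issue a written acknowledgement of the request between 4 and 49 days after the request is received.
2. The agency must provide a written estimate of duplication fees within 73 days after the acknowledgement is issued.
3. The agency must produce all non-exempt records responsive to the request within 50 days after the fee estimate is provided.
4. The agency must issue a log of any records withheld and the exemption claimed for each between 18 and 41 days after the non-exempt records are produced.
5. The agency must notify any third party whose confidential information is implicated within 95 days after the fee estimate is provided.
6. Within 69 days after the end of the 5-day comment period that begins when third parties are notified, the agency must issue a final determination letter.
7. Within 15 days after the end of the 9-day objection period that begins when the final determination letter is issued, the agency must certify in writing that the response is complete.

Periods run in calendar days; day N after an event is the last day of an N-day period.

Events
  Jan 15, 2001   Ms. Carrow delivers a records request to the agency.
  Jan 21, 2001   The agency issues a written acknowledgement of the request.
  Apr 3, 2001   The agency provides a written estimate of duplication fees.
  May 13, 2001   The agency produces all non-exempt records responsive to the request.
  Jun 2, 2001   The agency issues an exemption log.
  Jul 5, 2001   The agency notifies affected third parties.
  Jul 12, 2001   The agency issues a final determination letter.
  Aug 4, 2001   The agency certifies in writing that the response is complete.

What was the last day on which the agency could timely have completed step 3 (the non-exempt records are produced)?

Step 3 runs from Apr 3, 2001, when the fee estimate is provided. 50 days after Apr 3, 2001 is May 23, 2001.

May 23, 2001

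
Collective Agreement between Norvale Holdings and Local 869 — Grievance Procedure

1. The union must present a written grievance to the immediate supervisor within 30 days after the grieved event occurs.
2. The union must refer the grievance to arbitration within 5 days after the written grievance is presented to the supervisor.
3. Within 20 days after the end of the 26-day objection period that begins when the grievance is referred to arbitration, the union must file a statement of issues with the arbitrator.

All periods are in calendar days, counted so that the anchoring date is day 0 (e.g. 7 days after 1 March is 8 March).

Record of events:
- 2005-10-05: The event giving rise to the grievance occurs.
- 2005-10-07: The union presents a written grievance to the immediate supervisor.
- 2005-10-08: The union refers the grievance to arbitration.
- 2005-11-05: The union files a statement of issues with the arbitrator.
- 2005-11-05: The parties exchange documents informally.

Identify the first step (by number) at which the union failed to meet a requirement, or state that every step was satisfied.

None — every step was satisfied

(1) due by 2005-10-05 + 30 days = 2005-11-04; done 2005-10-07 — timely.
(2) due by 2005-10-07 + 5 days = 2005-10-12; done 2005-10-08 — timely.
(3) due by 2005-11-03 + 20 days = 2005-11-23; 2005-11-05 is within that limit.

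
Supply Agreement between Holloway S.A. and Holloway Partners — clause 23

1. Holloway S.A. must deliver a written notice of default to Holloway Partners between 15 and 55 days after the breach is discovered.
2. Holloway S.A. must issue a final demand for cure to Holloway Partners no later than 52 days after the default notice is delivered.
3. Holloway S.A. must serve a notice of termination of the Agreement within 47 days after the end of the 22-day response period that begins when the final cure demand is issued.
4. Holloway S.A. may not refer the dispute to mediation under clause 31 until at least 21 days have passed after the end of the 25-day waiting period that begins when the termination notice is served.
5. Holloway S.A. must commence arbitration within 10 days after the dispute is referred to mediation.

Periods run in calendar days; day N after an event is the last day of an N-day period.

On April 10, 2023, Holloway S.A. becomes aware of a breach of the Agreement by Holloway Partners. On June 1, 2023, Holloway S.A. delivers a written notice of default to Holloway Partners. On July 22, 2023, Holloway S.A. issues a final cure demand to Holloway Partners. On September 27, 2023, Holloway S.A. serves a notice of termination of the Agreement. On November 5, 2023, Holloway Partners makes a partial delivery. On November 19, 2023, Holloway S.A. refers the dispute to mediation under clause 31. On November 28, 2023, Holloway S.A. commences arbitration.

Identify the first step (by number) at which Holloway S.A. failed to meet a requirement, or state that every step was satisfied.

Step 1 — 15 and 55 days from April 10, 2023 (when the breach is discovered) are April 25, 2023 and June 4, 2023 respectively; June 1, 2023 falls inside that range.
Step 2 — counting 52 days from June 1, 2023 (when the default notice is delivered) gives a deadline of July 23, 2023; completed July 22, 2023, before the deadline.
Step 3 — counting 47 days from August 13, 2023 (end of the 22-day response period, which began when the final cure demand is issued on July 22, 2023) gives a deadline of September 29, 2023; September 27, 2023 is within that limit.
Step 4 — must wait 21 days from October 22, 2023 (end of the 25-day waiting period, which began when the termination notice is served on September 27, 2023), so not before November 12, 2023; done November 19, 2023, after the minimum wait.
Step 5 — counting 10 days from November 19, 2023 (when the dispute is referred to mediation) gives a deadline of November 29, 2023; completed November 28, 2023, before the deadline.

None — every step was satisfied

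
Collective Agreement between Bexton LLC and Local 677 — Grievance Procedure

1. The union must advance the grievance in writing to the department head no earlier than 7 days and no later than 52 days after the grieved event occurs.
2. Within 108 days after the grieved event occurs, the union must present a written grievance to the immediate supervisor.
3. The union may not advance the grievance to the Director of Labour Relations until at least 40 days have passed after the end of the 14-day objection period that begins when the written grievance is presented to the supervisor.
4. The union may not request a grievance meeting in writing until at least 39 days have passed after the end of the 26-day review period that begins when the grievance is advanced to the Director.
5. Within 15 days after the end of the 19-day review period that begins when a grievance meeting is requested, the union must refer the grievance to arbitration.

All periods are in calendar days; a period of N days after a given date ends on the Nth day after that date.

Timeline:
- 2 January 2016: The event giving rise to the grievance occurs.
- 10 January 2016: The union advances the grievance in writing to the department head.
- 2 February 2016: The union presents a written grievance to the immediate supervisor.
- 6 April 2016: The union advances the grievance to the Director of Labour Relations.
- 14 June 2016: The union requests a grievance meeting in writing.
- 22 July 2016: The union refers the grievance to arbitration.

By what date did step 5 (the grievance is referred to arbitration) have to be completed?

18 July 2016

A grievance meeting is requested on 14 June 2016; the 19-day review period therefore ends 3 July 2016, and step 5 runs from that date. 15 days after 3 July 2016 is 18 July 2016.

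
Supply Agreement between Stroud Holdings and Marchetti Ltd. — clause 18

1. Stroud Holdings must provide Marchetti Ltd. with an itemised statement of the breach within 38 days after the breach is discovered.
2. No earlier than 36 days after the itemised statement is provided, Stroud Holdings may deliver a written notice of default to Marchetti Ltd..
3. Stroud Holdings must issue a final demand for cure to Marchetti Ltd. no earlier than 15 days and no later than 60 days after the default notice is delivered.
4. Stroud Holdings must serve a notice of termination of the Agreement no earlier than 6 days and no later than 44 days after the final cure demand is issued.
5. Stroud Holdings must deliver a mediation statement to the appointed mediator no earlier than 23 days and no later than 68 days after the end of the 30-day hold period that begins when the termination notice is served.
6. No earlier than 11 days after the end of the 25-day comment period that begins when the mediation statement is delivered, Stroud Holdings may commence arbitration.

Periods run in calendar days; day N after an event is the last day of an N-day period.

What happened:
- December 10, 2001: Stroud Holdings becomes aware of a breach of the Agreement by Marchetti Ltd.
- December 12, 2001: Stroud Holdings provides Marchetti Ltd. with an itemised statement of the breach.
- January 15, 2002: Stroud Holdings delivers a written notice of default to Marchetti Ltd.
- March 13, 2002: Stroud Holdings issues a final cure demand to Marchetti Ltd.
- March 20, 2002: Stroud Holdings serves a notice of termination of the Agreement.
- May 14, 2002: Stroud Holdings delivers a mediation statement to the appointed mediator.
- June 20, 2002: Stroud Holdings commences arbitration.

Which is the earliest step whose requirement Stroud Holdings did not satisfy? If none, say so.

Step 2

(1) due by December 10, 2001 + 38 days = January 17, 2002; done December 12, 2001 — timely.
(2) permitted from December 12, 2001 + 36 days = January 17, 2002 onward; January 15, 2002 is 2 days before the earliest permitted date.
That is the first point of non-compliance.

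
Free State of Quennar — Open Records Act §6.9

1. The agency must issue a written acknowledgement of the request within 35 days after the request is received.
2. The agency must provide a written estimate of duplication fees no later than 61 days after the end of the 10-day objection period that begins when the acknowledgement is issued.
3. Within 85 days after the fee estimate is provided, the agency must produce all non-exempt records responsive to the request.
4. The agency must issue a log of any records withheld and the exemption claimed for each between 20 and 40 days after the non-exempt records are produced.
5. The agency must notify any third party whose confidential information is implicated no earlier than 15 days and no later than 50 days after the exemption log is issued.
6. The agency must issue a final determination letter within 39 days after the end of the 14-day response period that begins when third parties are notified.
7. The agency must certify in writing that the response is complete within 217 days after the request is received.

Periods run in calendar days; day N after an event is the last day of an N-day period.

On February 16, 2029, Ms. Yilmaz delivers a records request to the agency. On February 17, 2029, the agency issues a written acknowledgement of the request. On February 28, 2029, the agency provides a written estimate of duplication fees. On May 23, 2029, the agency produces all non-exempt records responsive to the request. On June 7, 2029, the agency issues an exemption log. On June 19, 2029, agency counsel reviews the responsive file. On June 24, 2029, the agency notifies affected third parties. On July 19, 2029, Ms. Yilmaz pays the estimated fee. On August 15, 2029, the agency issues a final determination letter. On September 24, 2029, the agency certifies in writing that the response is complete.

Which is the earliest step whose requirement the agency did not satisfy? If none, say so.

Step 4

Step 1 — counting 35 days from February 16, 2029 (when the request is received) gives a deadline of March 23, 2029; done February 17, 2029 — timely.
Step 2 — counting 61 days from February 27, 2029 (end of the 10-day objection period, which began when the acknowledgement is issued on February 17, 2029) gives a deadline of April 29, 2029; February 28, 2029 is within that limit.
Step 3 — counting 85 days from February 28, 2029 (when the fee estimate is provided) gives a deadline of May 24, 2029; done May 23, 2029 — timely.
Step 4 — 20 and 40 days from May 23, 2029 (when the non-exempt records are produced) are June 12, 2029 and July 2, 2029 respectively; done June 7, 2029 — 5 days before the window opened.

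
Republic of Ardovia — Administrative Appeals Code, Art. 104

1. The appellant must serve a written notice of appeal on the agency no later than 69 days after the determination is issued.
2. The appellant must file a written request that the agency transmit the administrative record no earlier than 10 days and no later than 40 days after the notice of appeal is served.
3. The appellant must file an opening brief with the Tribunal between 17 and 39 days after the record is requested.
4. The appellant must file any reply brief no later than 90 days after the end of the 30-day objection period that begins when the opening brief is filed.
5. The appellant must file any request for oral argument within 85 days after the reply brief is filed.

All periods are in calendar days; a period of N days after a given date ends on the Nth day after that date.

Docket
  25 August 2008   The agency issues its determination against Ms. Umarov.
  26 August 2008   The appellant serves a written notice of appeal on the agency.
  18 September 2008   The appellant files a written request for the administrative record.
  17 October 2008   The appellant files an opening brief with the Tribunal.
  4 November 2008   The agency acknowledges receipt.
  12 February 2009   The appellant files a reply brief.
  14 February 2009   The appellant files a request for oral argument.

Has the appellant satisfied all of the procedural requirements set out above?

Step 1: 69 days after 25 August 2008 (when the determination is issued) is 2 November 2008; completed 26 August 2008, before the deadline.
Step 2: the window is 10–40 days after 26 August 2008 (when the notice of appeal is served), so 5 September 2008 through 5 October 2008; 18 September 2008 falls inside that range.
Step 3: the window is 17–39 days after 18 September 2008 (when the record is requested), so 5 October 2008 through 27 October 2008; done 17 October 2008, which is between those dates.
Step 4: 90 days after 16 November 2008 (end of the 30-day objection period, which began when the opening brief is filed on 17 October 2008) is 14 February 2009; done 12 February 2009 — timely.
Step 5: 85 days after 12 February 2009 (when the reply brief is filed) is 8 May 2009; 14 February 2009 is within that limit.

Yes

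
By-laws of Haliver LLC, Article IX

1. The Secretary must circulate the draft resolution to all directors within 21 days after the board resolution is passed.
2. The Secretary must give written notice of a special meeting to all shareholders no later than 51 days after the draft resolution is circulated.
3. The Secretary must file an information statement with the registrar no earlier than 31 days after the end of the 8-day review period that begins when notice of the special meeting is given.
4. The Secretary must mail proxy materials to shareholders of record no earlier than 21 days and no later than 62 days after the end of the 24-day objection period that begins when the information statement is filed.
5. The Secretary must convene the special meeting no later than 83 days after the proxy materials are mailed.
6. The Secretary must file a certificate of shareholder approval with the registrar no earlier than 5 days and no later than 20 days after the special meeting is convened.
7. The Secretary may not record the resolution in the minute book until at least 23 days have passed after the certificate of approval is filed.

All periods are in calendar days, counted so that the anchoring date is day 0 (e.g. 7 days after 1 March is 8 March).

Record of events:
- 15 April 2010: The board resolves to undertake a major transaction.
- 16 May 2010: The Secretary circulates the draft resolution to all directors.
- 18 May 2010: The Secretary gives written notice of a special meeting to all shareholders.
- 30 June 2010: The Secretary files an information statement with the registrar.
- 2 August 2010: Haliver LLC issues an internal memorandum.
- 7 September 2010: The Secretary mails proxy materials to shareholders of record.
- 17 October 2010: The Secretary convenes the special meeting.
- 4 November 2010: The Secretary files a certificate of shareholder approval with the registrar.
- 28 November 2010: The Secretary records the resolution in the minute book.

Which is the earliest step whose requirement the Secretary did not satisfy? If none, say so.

(1) due by 15 April 2010 + 21 days = 6 May 2010; 16 May 2010 misses that deadline by 10 days.
The analysis stops there.

Step 1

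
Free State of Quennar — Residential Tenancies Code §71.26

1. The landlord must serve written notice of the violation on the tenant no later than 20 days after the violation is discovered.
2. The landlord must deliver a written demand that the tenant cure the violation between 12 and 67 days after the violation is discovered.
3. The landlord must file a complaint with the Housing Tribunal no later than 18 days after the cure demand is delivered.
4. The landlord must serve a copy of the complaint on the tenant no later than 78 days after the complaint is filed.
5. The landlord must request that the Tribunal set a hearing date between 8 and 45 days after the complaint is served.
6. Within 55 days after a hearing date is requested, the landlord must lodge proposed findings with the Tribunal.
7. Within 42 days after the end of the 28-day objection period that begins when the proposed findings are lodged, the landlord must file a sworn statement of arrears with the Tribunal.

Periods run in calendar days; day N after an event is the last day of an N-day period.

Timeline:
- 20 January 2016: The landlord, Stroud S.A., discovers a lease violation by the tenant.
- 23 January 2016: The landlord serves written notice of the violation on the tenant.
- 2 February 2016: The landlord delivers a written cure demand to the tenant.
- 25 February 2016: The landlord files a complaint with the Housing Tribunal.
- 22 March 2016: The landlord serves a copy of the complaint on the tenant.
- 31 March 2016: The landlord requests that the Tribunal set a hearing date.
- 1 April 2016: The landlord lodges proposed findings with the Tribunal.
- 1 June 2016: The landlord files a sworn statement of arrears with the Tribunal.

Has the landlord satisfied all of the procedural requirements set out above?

No

(1) due by 20 January 2016 + 20 days = 9 February 2016; completed 23 January 2016, before the deadline.
(2) the permitted window runs from 20 January 2016 + 12 = 1 February 2016 to 20 January 2016 + 67 = 27 March 2016; done 2 February 2016 — within the window.
(3) due by 2 February 2016 + 18 days = 20 February 2016; done 25 February 2016 — 5 days late.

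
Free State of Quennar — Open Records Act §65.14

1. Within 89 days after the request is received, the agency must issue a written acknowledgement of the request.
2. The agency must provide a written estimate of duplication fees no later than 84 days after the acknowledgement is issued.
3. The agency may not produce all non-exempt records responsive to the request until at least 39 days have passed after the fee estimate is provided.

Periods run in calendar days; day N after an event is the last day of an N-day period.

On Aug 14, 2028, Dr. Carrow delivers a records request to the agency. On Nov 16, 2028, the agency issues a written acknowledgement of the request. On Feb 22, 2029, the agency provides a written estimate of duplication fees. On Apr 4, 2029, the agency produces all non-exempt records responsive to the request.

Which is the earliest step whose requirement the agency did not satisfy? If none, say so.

Step 1 — counting 89 days from Aug 14, 2028 (when the request is received) gives a deadline of Nov 11, 2028; not done until Nov 16, 2028, 5 days after the deadline.
That is the first point of non-compliance.

Step 1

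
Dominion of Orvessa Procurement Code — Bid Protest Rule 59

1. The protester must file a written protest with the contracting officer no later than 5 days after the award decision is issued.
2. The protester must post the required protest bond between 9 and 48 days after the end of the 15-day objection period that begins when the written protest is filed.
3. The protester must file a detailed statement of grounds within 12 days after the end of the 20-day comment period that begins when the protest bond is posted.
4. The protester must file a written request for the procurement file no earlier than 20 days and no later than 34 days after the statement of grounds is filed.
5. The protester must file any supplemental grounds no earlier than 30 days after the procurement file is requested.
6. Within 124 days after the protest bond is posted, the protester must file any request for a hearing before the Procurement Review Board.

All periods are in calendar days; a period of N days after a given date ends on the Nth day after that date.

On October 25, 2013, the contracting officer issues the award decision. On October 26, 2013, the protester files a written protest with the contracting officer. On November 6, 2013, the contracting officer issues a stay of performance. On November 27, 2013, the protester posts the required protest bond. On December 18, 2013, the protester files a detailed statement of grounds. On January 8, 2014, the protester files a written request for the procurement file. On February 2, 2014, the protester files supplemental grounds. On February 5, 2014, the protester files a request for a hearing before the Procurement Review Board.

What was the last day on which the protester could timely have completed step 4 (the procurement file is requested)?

Step 4 runs from December 18, 2013, when the statement of grounds is filed. The window is 20–34 days after December 18, 2013; it closes on January 21, 2014.

January 21, 2014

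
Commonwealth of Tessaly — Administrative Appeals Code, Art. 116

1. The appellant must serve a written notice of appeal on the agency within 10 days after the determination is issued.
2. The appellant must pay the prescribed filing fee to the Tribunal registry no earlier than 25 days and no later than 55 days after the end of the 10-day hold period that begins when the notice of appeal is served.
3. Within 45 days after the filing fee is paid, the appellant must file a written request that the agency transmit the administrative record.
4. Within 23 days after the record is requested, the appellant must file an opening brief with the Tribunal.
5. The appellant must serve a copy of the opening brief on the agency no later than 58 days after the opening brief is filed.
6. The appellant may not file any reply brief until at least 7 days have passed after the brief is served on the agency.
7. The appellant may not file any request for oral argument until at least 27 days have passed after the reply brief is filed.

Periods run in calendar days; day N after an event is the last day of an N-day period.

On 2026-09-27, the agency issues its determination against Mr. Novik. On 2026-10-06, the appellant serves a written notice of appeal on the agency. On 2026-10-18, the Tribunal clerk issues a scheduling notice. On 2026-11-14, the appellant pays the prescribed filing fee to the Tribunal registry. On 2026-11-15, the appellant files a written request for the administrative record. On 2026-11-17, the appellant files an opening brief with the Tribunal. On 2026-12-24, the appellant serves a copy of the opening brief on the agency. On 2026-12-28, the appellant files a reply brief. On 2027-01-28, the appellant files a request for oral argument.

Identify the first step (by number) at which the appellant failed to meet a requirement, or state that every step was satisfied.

Step 6

Step 1 — counting 10 days from 2026-09-27 (when the determination is issued) gives a deadline of 2026-10-07; done 2026-10-06 — timely.
Step 2 — 25 and 55 days from 2026-10-16 (end of the 10-day hold period, which began when the notice of appeal is served on 2026-10-06) are 2026-11-10 and 2026-12-10 respectively; done 2026-11-14 — within the window.
Step 3 — counting 45 days from 2026-11-14 (when the filing fee is paid) gives a deadline of 2026-12-29; completed 2026-11-15, before the deadline.
Step 4 — counting 23 days from 2026-11-15 (when the record is requested) gives a deadline of 2026-12-08; completed 2026-11-17, before the deadline.
Step 5 — counting 58 days from 2026-11-17 (when the opening brief is filed) gives a deadline of 2027-01-14; 2026-12-24 is within that limit.
Step 6 — must wait 7 days from 2026-12-24 (when the brief is served on the agency), so not before 2026-12-31; acted on 2026-12-28, 3 days prematurely.
No need to go further; step 6 was not satisfied.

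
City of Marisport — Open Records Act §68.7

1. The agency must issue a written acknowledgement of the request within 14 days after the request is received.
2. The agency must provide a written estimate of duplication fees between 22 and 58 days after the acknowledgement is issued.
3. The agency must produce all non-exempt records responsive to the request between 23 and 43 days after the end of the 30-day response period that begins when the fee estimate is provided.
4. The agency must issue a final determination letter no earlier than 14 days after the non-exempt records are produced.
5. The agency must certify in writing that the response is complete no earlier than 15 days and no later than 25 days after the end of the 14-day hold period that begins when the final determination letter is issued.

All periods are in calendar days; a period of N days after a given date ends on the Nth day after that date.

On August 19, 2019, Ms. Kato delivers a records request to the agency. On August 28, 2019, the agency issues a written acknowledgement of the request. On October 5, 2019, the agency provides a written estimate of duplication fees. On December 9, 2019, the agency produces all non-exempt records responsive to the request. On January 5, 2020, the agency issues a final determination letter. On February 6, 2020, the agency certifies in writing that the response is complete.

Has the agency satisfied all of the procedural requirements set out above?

Yes

Step 1: 14 days after August 19, 2019 (when the request is received) is September 2, 2019; done August 28, 2019 — timely.
Step 2: the window is 22–58 days after August 28, 2019 (when the acknowledgement is issued), so September 19, 2019 through October 25, 2019; done October 5, 2019 — within the window.
Step 3: the window is 23–43 days after November 4, 2019 (end of the 30-day response period, which began when the fee estimate is provided on October 5, 2019), so November 27, 2019 through December 17, 2019; done December 9, 2019 — within the window.
Step 4: the earliest permitted date is 14 days after December 9, 2019 (when the non-exempt records are produced), i.e. December 23, 2019; January 5, 2020 is on or after that date.
Step 5: the window is 15–25 days after January 19, 2020 (end of the 14-day hold period, which began when the final determination letter is issued on January 5, 2020), so February 3, 2020 through February 13, 2020; done February 6, 2020 — within the window.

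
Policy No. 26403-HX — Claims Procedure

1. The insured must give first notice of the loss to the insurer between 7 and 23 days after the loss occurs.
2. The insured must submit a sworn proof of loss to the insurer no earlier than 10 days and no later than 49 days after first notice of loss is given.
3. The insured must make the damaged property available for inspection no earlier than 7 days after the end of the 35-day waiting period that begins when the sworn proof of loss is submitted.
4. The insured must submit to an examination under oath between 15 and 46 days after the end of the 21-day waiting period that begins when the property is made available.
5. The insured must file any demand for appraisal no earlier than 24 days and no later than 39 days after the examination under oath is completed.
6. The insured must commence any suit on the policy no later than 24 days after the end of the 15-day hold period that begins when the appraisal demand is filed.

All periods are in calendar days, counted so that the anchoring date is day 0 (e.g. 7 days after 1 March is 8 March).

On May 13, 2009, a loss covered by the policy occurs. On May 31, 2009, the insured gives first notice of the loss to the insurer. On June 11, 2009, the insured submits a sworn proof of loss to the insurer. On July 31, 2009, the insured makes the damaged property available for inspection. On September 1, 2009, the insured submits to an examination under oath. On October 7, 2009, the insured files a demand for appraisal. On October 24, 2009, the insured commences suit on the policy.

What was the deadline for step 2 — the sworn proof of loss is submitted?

Step 2 runs from May 31, 2009, when first notice of loss is given. The window is 10–49 days after May 31, 2009; it closes on July 19, 2009.

July 19, 2009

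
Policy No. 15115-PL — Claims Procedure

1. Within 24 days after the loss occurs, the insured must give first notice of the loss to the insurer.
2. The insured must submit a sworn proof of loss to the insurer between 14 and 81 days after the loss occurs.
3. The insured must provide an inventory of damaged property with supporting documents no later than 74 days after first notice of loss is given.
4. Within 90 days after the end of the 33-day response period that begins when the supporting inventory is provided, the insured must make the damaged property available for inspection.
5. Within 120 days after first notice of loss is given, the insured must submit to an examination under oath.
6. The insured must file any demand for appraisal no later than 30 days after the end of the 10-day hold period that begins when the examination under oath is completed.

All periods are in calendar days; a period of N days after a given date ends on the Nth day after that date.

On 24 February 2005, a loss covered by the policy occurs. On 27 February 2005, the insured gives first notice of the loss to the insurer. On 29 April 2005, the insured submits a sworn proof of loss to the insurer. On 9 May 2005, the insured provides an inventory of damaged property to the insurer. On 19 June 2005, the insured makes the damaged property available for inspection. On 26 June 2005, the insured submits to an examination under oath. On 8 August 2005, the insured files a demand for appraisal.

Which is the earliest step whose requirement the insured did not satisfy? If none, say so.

Step 6

Step 1 — counting 24 days from 24 February 2005 (when the loss occurs) gives a deadline of 20 March 2005; completed 27 February 2005, before the deadline.
Step 2 — 14 and 81 days from 24 February 2005 (when the loss occurs) are 10 March 2005 and 16 May 2005 respectively; done 29 April 2005 — within the window.
Step 3 — counting 74 days from 27 February 2005 (when first notice of loss is given) gives a deadline of 12 May 2005; completed 9 May 2005, before the deadline.
Step 4 — counting 90 days from 11 June 2005 (end of the 33-day response period, which began when the supporting inventory is provided on 9 May 2005) gives a deadline of 9 September 2005; completed 19 June 2005, before the deadline.
Step 5 — counting 120 days from 27 February 2005 (when first notice of loss is given) gives a deadline of 27 June 2005; completed 26 June 2005, before the deadline.
Step 6 — counting 30 days from 6 July 2005 (end of the 10-day hold period, which began when the examination under oath is completed on 26 June 2005) gives a deadline of 5 August 2005; not done until 8 August 2005, 3 days after the deadline.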